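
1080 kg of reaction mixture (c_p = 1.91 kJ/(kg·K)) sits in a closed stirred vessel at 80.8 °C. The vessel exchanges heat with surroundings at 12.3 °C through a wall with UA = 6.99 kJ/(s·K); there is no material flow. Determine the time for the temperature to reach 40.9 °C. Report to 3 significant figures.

258 s

Heat balance on the well-mixed liquid: M c_p dT/dt = −UA(T − T_amb).
τ = M c_p/UA = 295.11 s; T_ss = T_amb = 12.300 °C.
T(t) = T_ss + (T₀ − T_ss)e^(−t/τ); set T = 40.9:
t = −τ ln[(T − T_ss)/(T₀ − T_ss)] = −295.11 · ln(0.41752) = 257.75 s.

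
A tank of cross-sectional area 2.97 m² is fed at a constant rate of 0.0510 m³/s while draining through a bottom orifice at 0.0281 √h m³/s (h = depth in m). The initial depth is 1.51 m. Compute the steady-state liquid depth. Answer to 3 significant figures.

A dh/dt = Q_in − 0.0281 √h. Steady state requires inflow = outflow:
Q_in = 0.0281 √h_ss ⇒ √h_ss = 0.0510/0.0281 = 1.8149.
h_ss = 1.8149² = 3.2940 m. (Since h₀ = 1.51 m < h_ss, the level will rise toward this value.)

3.29 m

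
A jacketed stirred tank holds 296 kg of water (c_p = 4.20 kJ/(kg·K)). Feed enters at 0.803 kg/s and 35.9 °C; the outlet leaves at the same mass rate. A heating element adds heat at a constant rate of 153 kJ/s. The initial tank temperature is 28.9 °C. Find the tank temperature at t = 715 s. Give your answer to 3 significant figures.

73.7 °C

M c_p dT/dt = ṁ c_p (T_in − T) + Q̇.
τ = M/ṁ = 368.62 s; T_ss = T_in + Q̇/(ṁ c_p) = 35.9 + 153/(0.803·4.20) = 81.266 °C.
T approaches T_ss exponentially: T(t) = T_ss + (T₀ − T_ss) e^(−t/τ).
T(715) = 81.266 + (-52.366)·e^(−715/368.62) = 81.266 + (-52.366)·0.14375 = 73.738 °C.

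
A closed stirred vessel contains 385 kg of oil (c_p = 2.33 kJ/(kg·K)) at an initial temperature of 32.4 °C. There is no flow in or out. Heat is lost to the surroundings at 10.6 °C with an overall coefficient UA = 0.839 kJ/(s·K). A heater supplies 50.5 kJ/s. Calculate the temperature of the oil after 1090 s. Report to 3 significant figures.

Lumped-capacitance energy balance: M c_p dT/dt = UA(T_amb − T) + Q̇.
dT/dt = (T_ss − T)/τ with T_ss = T_amb + Q̇/UA = 10.6 + 50.5/0.839 = 70.791 °C, τ = M c_p/UA = 385·2.33/0.839 = 1069.2 s.
This is linear first-order; T(t) = T_ss + (T₀ − T_ss) e^(−t/τ).
T(1090) = 70.791 + (-38.391)·0.36079 = 56.940 °C.

56.9 °C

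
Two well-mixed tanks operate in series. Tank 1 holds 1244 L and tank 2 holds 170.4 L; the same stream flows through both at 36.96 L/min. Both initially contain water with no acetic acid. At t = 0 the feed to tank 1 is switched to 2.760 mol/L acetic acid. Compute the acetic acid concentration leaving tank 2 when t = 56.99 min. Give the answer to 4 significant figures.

Time constants: τᵢ = Vᵢ/Q for each well-mixed tank.
τ₁ = 1244/36.96 = 33.6580 min; τ₂ = 170.4/36.96 = 4.61039 min.
Tank 1: C₁ = C_in(1 − e^(−t/τ₁)). Tank 2 (τ₁ ≠ τ₂): C₂ = C_in[1 − (τ₁ e^(−t/τ₁) − τ₂ e^(−t/τ₂))/(τ₁ − τ₂)].
At t = 56.99: e^(−t/τ₁) = 0.183929, e^(−t/τ₂) = 4.28148e-06.
C₂ = 2.760·[1 − (33.6580·0.183929 − 4.61039·4.28148e-06)/(29.0476)] = 2.760·0.786879 = 2.17179 mol/L.

2.172 mol/L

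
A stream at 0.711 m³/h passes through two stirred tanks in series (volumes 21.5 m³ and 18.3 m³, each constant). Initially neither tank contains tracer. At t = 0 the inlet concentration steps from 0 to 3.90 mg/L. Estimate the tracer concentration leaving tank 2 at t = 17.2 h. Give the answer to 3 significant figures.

Time constants: τᵢ = Vᵢ/Q for each well-mixed tank.
τ₁ = 21.5/0.711 = 30.239 h; τ₂ = 18.3/0.711 = 25.738 h.
Solving the cascade with C₁(0)=C₂(0)=0 gives C₂(t) = C_in[1 − (τ₁ e^(−t/τ₁) − τ₂ e^(−t/τ₂))/(τ₁ − τ₂)].
At t = 17.2: e^(−t/τ₁) = 0.56620, e^(−t/τ₂) = 0.51260.
C₂ = 3.90·[1 − (30.239·0.56620 − 25.738·0.51260)/(4.5007)] = 3.90·0.12724 = 0.49622 mg/L.

0.496 mg/L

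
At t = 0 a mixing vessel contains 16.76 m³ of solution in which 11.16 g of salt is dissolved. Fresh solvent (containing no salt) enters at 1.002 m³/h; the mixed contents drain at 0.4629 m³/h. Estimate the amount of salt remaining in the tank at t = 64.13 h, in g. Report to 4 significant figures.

Let m(t) be the amount of salt. Volume: V(t) = V₀ + (Q_in − Q_out) t = 16.76 + 0.539100 t; V(64.13) = 51.3325 m³.
Species balance (pure solvent in): dm/dt = −Q_out · m/V(t).
Separate: dm/m = −Q_out dt/V(t) ⇒ ln(m/m₀) = −(Q_out/(Q_in−Q_out)) ln(V/V₀).
m = m₀ (V₀/V)^(Q_out/(Q_in−Q_out)) = 11.16 × (16.76/51.3325)^(0.858653) = 4.26832 g.

4.268 g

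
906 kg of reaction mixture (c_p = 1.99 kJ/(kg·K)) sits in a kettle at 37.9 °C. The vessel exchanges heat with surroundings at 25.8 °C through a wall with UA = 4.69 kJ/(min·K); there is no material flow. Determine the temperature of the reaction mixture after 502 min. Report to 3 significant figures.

Lumped-capacitance energy balance: M c_p dT/dt = UA(T_amb − T).
dT/dt = (T_ss − T)/τ with T_ss = T_amb = 25.800 °C, τ = M c_p/UA = 906·1.99/4.69 = 384.42 min.
T approaches T_ss exponentially: T(t) = T_ss + (T₀ − T_ss) e^(−t/τ).
T(502) = 25.800 + (12.100)·0.27094 = 29.078 °C.

29.1 °C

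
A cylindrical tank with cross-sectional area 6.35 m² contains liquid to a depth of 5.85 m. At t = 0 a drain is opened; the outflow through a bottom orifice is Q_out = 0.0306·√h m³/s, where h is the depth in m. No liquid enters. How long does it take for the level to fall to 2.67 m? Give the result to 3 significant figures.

326 s

Accumulation of liquid (constant cross-section A): A dh/dt = −0.0306 √h.
Separate and integrate: 2(√h − √h₀) = −(0.0306/A) t.
t = 2A(√h₀ − √h)/0.0306 = 2·6.35·(√5.85 − √2.67)/0.0306
  = 12.700 × (2.4187 − 1.6340) / 0.0306 = 325.66 s.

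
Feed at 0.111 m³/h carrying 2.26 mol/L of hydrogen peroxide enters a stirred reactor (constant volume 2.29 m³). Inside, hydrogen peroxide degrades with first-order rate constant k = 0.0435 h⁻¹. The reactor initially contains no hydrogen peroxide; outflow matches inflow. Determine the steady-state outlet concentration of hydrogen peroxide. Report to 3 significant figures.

1.19 mol/L

Species balance: V dC/dt = Q C_in − Q C − k V C.
Steady state (dC/dt = 0): C_ss = Q C_in/(Q + kV) = C_in/(1 + kV/Q).
C_ss = 0.111·2.26/(0.111 + 0.0435·2.29) = 0.25086/0.21061 = 1.1911 mol/L.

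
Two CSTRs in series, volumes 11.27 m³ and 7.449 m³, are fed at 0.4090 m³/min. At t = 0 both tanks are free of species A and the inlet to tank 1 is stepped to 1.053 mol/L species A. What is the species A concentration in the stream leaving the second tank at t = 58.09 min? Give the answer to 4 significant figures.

0.7603 mol/L

Each tank obeys Vᵢ dCᵢ/dt = Q(Cᵢ₋₁ − Cᵢ), so τᵢ = Vᵢ/Q.
τ₁ = 11.27/0.4090 = 27.5550 min; τ₂ = 7.449/0.4090 = 18.2127 min.
Tank 1: C₁ = C_in(1 − e^(−t/τ₁)). Tank 2 (τ₁ ≠ τ₂): C₂ = C_in[1 − (τ₁ e^(−t/τ₁) − τ₂ e^(−t/τ₂))/(τ₁ − τ₂)].
At t = 58.09: e^(−t/τ₁) = 0.121463, e^(−t/τ₂) = 0.0411912.
C₂ = 1.053·[1 − (27.5550·0.121463 − 18.2127·0.0411912)/(9.34230)] = 1.053·0.722048 = 0.760317 mol/L.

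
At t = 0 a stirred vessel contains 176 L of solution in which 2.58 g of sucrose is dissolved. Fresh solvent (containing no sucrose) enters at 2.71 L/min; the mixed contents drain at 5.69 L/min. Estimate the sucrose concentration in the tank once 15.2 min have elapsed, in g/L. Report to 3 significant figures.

Total volume: dV/dt = Q_in − Q_out = -2.9800 L/min, so V(t) = 176 − 2.9800 t and V(15.2) = 130.70 L.
No sucrose enters, so dm/dt = −Q_out · (m/V).
Separate: dm/m = −Q_out dt/V(t) ⇒ ln(m/m₀) = −(Q_out/(Q_in−Q_out)) ln(V/V₀).
m = m₀ (V₀/V)^(Q_out/(Q_in−Q_out)) = 2.58 × (176/130.70)^(-1.9094) = 1.4618 g.
C = m/V = 1.4618/130.70 = 0.011184 g/L.

0.0112 g/L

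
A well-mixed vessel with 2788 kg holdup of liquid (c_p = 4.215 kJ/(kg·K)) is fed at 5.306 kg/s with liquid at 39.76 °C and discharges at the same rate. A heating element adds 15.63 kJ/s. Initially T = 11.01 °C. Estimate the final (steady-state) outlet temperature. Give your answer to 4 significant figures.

Unsteady energy balance on the tank contents: M c_p dT/dt = ṁ c_p (T_in − T) + 15.63.
At steady state dT/dt = 0 ⇒ T_ss = T_in + Q̇/(ṁ c_p) = 39.76 + 15.63/(5.306·4.215) = 40.4589 °C.

40.46 °C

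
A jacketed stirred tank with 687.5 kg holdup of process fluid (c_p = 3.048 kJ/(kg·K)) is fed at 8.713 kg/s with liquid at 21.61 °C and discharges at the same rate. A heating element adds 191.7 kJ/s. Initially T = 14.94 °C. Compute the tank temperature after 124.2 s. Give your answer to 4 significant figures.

25.95 °C

Unsteady energy balance on the tank contents: M c_p dT/dt = ṁ c_p (T_in − T) + 191.7.
Rearrange: dT/dt = (T_ss − T)/τ with τ = M/ṁ = 78.9051 s and T_ss = T_in + Q̇/(ṁ c_p) = 28.8284 °C.
Integrating: T(t) = T_ss + (T₀ − T_ss) e^(−t/τ).
T(124.2) = 28.8284 + (-13.8884)·e^(−124.2/78.9051) = 28.8284 + (-13.8884)·0.207206 = 25.9506 °C.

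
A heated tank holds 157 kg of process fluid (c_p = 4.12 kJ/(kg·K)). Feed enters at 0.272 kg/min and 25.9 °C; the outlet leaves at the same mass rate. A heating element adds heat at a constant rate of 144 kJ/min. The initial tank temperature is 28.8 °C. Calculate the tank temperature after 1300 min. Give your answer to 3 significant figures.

141 °C

M c_p dT/dt = ṁ c_p (T_in − T) + Q̇.
τ = M/ṁ = 577.21 min; T_ss = T_in + Q̇/(ṁ c_p) = 25.9 + 144/(0.272·4.12) = 154.40 °C.
This is linear first-order; T(t) = T_ss + (T₀ − T_ss) e^(−t/τ).
T(1300) = 154.40 + (-125.60)·e^(−1300/577.21) = 154.40 + (-125.60)·0.10516 = 141.19 °C.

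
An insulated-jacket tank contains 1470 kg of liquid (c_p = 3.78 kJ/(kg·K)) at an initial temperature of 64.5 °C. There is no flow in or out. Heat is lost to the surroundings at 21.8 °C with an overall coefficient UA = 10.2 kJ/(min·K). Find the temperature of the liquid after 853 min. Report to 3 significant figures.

30.7 °C

Lumped-capacitance energy balance: M c_p dT/dt = UA(T_amb − T).
dT/dt = (T_ss − T)/τ with T_ss = T_amb = 21.800 °C, τ = M c_p/UA = 1470·3.78/10.2 = 544.76 min.
Integrating: T(t) = T_ss + (T₀ − T_ss) e^(−t/τ).
T(853) = 21.800 + (42.700)·0.20892 = 30.721 °C.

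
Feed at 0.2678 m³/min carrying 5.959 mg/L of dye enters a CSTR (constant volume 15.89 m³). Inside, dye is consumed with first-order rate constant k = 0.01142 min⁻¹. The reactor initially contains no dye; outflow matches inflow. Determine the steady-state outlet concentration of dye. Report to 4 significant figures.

3.552 mg/L

Accumulation = in − out − consumed: V dC/dt = Q C_in − Q C − k V C.
Steady state (dC/dt = 0): C_ss = Q C_in/(Q + kV) = C_in/(1 + kV/Q).
C_ss = 0.2678·5.959/(0.2678 + 0.01142·15.89) = 1.59582/0.449264 = 3.55208 mg/L.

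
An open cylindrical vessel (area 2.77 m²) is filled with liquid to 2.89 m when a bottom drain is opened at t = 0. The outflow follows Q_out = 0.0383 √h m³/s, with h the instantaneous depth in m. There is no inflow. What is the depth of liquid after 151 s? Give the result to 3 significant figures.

Volume balance on the tank: A dh/dt = −0.0383 √h.
∫ h^(−1/2) dh = −(0.0383/A) ∫ dt, giving 2√h = 2√h₀ − (0.0383/A) t.
√h = √2.89 − 0.0383·151/(2·2.77) = 1.7000 − 1.0439 = 0.65608.
h = 0.65608² = 0.43044 m.

0.430 m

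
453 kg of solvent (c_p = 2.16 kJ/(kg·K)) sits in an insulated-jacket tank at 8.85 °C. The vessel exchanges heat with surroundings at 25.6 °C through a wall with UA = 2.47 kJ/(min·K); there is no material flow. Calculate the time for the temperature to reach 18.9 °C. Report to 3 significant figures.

Unsteady energy balance on the tank contents: M c_p dT/dt = −UA(T − T_amb).
τ = M c_p/UA = 396.15 min; T_ss = T_amb = 25.600 °C.
T(t) = T_ss + (T₀ − T_ss)e^(−t/τ); set T = 18.9:
t = −τ ln[(T − T_ss)/(T₀ − T_ss)] = −396.15 · ln(0.40000) = 362.98 min.

363 min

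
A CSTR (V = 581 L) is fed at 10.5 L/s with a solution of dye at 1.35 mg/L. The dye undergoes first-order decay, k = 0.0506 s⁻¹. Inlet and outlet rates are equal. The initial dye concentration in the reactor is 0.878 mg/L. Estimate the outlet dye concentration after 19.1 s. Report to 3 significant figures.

0.496 mg/L

V dC/dt = Q(C_in − C) − k V C.
dC/dt = (Q/V) C_in − (Q/V + k) C; effective rate a = Q/V + k = 0.018072 + 0.0506 = 0.068672 s⁻¹.
C_ss = Q C_in/(Q + kV) = 0.35528 mg/L; C(t) = C_ss + (C₀ − C_ss) e^(−a t).
C(19.1) = 0.35528 + (0.52272)·e^(−0.068672·19.1) = 0.35528 + (0.52272)·0.26938 = 0.49609 mg/L.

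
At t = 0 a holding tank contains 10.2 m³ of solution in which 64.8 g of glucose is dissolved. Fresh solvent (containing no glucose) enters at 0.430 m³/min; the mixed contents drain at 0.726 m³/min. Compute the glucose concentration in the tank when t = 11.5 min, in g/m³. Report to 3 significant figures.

Let m(t) be the amount of glucose. Volume: V(t) = V₀ + (Q_in − Q_out) t = 10.2 − 0.29600 t; V(11.5) = 6.7960 m³.
Solute balance: dm/dt = 0 − Q_out C = −Q_out m/V(t).
dm/m = −Q_out dt/(V₀ − 0.29600 t); integrating gives ln(m/m₀) = −(Q_out/(Q_in−Q_out)) ln(V/V₀).
m = m₀ (V₀/V)^(Q_out/(Q_in−Q_out)) = 64.8 × (10.2/6.7960)^(-2.4527) = 23.936 g.
C = m/V = 23.936/6.7960 = 3.5220 g/m³.

3.52 g/m³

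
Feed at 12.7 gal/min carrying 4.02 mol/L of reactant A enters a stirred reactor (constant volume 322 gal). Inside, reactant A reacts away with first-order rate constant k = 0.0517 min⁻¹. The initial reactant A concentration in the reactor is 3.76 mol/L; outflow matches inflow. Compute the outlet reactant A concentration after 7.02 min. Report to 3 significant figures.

Accumulation = in − out − consumed: V dC/dt = Q C_in − Q C − k V C.
This is linear with rate a = Q/V + k = 0.091141 min⁻¹.
C_ss = Q C_in/(Q + kV) = 1.7396 mol/L; C(t) = C_ss + (C₀ − C_ss) e^(−a t).
C(7.02) = 1.7396 + (2.0204)·e^(−0.091141·7.02) = 1.7396 + (2.0204)·0.52739 = 2.8052 mol/L.

2.81 mol/L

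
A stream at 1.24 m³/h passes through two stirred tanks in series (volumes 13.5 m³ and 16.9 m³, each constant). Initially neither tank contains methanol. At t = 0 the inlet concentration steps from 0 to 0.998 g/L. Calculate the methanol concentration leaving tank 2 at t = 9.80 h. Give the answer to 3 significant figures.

Time constants: τᵢ = Vᵢ/Q for each well-mixed tank.
τ₁ = 13.5/1.24 = 10.887 h; τ₂ = 16.9/1.24 = 13.629 h.
Solving the cascade with C₁(0)=C₂(0)=0 gives C₂(t) = C_in[1 − (τ₁ e^(−t/τ₁) − τ₂ e^(−t/τ₂))/(τ₁ − τ₂)].
At t = 9.80: e^(−t/τ₁) = 0.40651, e^(−t/τ₂) = 0.48721.
C₂ = 0.998·[1 − (10.887·0.40651 − 13.629·0.48721)/(-2.7419)] = 0.998·0.19234 = 0.19196 g/L.

0.192 g/L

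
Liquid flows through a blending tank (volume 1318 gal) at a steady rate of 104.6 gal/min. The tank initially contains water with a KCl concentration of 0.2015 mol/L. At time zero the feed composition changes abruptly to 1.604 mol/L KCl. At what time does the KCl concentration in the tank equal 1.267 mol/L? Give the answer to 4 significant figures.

17.97 min

Mass balance on the solute (V constant): V dC/dt = Q(C_in − C), so τ = V/Q = 12.6004 min.
C(t) = C_in + (C₀ − C_in) e^(−t/τ). Set C = 1.267 and solve for t:
e^(−t/τ) = (C − C_in)/(C₀ − C_in) = (1.267 − 1.604)/(0.2015 − 1.604) = 0.240285
t = −τ ln(…) = 12.6004 × 1.42593 = 17.9672 min.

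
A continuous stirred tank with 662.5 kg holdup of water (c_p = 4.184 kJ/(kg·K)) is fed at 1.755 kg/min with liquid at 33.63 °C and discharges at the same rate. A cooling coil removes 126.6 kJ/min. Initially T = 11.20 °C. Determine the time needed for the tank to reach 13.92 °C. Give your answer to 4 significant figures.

280.4 min

M c_p dT/dt = ṁ c_p (T_in − T) − Q̇.
τ = M/ṁ = 377.493 min; T_ss = T_in − Q̇/(ṁ c_p) = 16.3889 °C.
T(t) = T_ss + (T₀ − T_ss) e^(−t/τ). Set T = 13.92:
e^(−t/τ) = (13.92 − 16.3889)/(11.20 − 16.3889) = 0.475804
t = −377.493 · ln(0.475804) = 280.382 min.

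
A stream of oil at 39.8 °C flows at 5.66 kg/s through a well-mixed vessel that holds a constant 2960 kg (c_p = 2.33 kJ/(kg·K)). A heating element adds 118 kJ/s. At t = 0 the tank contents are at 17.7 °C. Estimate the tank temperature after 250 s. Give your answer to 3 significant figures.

29.5 °C

M c_p dT/dt = ṁ c_p (T_in − T) + Q̇.
τ = M/ṁ = 522.97 s; T_ss = T_in + Q̇/(ṁ c_p) = 39.8 + 118/(5.66·2.33) = 48.748 °C.
Integrating: T(t) = T_ss + (T₀ − T_ss) e^(−t/τ).
T(250) = 48.748 + (-31.048)·e^(−250/522.97) = 48.748 + (-31.048)·0.62000 = 29.498 °C.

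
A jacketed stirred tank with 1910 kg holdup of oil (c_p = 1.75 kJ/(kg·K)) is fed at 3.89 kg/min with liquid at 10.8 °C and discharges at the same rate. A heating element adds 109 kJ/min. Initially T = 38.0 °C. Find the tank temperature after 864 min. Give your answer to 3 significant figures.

28.7 °C

First-law balance (no shaft work): M c_p dT/dt = ṁ c_p (T_in − T) + 109.
τ = M/ṁ = 491.00 min; T_ss = T_in + Q̇/(ṁ c_p) = 10.8 + 109/(3.89·1.75) = 26.812 °C.
Integrating: T(t) = T_ss + (T₀ − T_ss) e^(−t/τ).
T(864) = 26.812 + (11.188)·e^(−864/491.00) = 26.812 + (11.188)·0.17210 = 28.737 °C.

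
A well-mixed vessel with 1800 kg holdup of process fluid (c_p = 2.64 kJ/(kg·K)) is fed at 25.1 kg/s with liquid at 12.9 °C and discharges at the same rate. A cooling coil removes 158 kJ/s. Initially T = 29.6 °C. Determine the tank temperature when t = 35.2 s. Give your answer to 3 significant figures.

22.2 °C

Heat balance on the well-mixed liquid: M c_p dT/dt = ṁ c_p (T_in − T) − 158.
Rearrange: dT/dt = (T_ss − T)/τ with τ = M/ṁ = 71.713 s and T_ss = T_in − Q̇/(ṁ c_p) = 10.516 °C.
Solution: T(t) = T_ss + (T₀ − T_ss) e^(−t/τ).
T(35.2) = 10.516 + (19.084)·e^(−35.2/71.713) = 10.516 + (19.084)·0.61211 = 22.197 °C.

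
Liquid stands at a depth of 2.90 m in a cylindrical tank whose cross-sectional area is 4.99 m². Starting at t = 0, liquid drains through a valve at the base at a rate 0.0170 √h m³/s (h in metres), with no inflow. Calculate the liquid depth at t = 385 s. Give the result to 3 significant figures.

Mass balance (ρ constant): A dh/dt = −0.0170 √h.
This is separable: 2 d(√h)/dt = −0.0170/A, so √h = √h₀ − (0.0170/(2A)) t.
√h = √2.90 − 0.0170·385/(2·4.99) = 1.7029 − 0.65581 = 1.0471.
h = 1.0471² = 1.0965 m.

1.10 m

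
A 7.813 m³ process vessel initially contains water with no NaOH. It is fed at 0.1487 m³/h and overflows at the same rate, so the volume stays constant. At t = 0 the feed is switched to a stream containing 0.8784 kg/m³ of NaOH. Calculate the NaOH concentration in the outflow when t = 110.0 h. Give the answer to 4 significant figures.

Transient balance on the dissolved component: V dC/dt = Q(C_in − C).
Rewrite as dC/dt + C/τ = C_in/τ, τ = V/Q = 52.5420 h.
Integrating: C(t) = C_in + (C₀ − C_in) e^(−t/τ).
C(110.0) = 0.8784 + (0 − 0.8784)·e^(−110.0/52.5420) = 0.8784 + (-0.878400)·0.123247 = 0.770140 kg/m³.

0.7701 kg/m³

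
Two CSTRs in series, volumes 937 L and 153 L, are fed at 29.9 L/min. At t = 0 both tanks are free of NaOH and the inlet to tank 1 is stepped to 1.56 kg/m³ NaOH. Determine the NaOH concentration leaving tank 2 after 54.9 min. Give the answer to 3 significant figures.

Species balance on tank i: dCᵢ/dt = (Cᵢ₋₁ − Cᵢ)/τᵢ with τᵢ = Vᵢ/Q.
τ₁ = 937/29.9 = 31.338 min; τ₂ = 153/29.9 = 5.1171 min.
Tank 1: C₁ = C_in(1 − e^(−t/τ₁)). Tank 2 (τ₁ ≠ τ₂): C₂ = C_in[1 − (τ₁ e^(−t/τ₁) − τ₂ e^(−t/τ₂))/(τ₁ − τ₂)].
At t = 54.9: e^(−t/τ₁) = 0.17345, e^(−t/τ₂) = 2.1904e-05.
C₂ = 1.56·[1 − (31.338·0.17345 − 5.1171·2.1904e-05)/(26.221)] = 1.56·0.79271 = 1.2366 kg/m³.

1.24 kg/m³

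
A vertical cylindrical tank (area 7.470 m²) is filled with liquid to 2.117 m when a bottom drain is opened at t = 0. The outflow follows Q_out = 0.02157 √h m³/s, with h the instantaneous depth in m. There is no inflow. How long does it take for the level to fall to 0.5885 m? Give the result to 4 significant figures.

A dh/dt = −Q_out = −0.02157 √h.
∫ h^(−1/2) dh = −(0.02157/A) ∫ dt, giving 2√h = 2√h₀ − (0.02157/A) t.
t = 2A(√h₀ − √h)/0.02157 = 2·7.470·(√2.117 − √0.5885)/0.02157
  = 14.9400 × (1.45499 − 0.767138) / 0.02157 = 476.427 s.

476.4 s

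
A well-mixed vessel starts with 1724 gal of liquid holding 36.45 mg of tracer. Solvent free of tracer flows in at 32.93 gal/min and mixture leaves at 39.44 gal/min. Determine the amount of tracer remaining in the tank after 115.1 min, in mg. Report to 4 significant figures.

1.151 mg

Total volume: dV/dt = Q_in − Q_out = -6.51000 gal/min, so V(t) = 1724 − 6.51000 t and V(115.1) = 974.699 gal.
No tracer enters, so dm/dt = −Q_out · (m/V).
Separate: dm/m = −Q_out dt/V(t) ⇒ ln(m/m₀) = −(Q_out/(Q_in−Q_out)) ln(V/V₀).
m = m₀ (V₀/V)^(Q_out/(Q_in−Q_out)) = 36.45 × (1724/974.699)^(-6.05837) = 1.15144 mg.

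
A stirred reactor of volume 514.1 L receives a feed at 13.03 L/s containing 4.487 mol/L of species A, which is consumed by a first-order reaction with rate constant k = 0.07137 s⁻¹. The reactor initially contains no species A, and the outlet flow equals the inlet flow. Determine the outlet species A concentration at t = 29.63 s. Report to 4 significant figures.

V dC/dt = Q(C_in − C) − k V C.
This is linear with rate a = Q/V + k = 0.0967153 s⁻¹.
C_ss = Q C_in/(Q + kV) = 1.17587 mol/L; C(t) = C_ss + (C₀ − C_ss) e^(−a t).
C(29.63) = 1.17587 + (-1.17587)·e^(−0.0967153·29.63) = 1.17587 + (-1.17587)·0.0569448 = 1.10891 mol/L.

1.109 mol/L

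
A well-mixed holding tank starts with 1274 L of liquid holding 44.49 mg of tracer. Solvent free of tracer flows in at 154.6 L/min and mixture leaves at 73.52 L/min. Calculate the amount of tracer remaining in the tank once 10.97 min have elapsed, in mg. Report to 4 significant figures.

Let m(t) be the amount of tracer. Volume: V(t) = V₀ + (Q_in − Q_out) t = 1274 + 81.0800 t; V(10.97) = 2163.45 L.
Species balance (pure solvent in): dm/dt = −Q_out · m/V(t).
Separate: dm/m = −Q_out dt/V(t) ⇒ ln(m/m₀) = −(Q_out/(Q_in−Q_out)) ln(V/V₀).
m = m₀ (V₀/V)^(Q_out/(Q_in−Q_out)) = 44.49 × (1274/2163.45)^(0.906759) = 27.5251 mg.

27.53 mg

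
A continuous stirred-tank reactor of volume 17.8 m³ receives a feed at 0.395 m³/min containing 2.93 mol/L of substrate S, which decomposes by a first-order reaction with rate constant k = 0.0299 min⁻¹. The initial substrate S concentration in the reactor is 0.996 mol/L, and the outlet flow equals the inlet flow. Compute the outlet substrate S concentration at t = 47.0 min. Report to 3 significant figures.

1.23 mol/L

Accumulation = in − out − consumed: V dC/dt = Q C_in − Q C − k V C.
dC/dt = (Q/V) C_in − (Q/V + k) C; effective rate a = Q/V + k = 0.022191 + 0.0299 = 0.052091 min⁻¹.
C_ss = Q C_in/(Q + kV) = 1.2482 mol/L; C(t) = C_ss + (C₀ − C_ss) e^(−a t).
C(47.0) = 1.2482 + (-0.25219)·e^(−0.052091·47.0) = 1.2482 + (-0.25219)·0.086442 = 1.2264 mol/L.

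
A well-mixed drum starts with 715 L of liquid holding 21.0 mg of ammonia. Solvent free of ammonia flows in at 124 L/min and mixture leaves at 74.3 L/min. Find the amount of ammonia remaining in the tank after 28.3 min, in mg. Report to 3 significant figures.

4.13 mg

Total volume: dV/dt = Q_in − Q_out = 49.700 L/min, so V(t) = 715 + 49.700 t and V(28.3) = 2121.5 L.
Solute balance: dm/dt = 0 − Q_out C = −Q_out m/V(t).
Separate: dm/m = −Q_out dt/V(t) ⇒ ln(m/m₀) = −(Q_out/(Q_in−Q_out)) ln(V/V₀).
m = m₀ (V₀/V)^(Q_out/(Q_in−Q_out)) = 21.0 × (715/2121.5)^(1.4950) = 4.1313 mg.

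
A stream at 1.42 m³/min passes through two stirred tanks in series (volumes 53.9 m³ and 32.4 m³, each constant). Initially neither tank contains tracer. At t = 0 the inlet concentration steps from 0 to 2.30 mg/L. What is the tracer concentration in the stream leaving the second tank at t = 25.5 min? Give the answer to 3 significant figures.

0.488 mg/L

Species balance on tank i: dCᵢ/dt = (Cᵢ₋₁ − Cᵢ)/τᵢ with τᵢ = Vᵢ/Q.
τ₁ = 53.9/1.42 = 37.958 min; τ₂ = 32.4/1.42 = 22.817 min.
Tank 1: C₁ = C_in(1 − e^(−t/τ₁)). Tank 2 (τ₁ ≠ τ₂): C₂ = C_in[1 − (τ₁ e^(−t/τ₁) − τ₂ e^(−t/τ₂))/(τ₁ − τ₂)].
At t = 25.5: e^(−t/τ₁) = 0.51079, e^(−t/τ₂) = 0.32707.
C₂ = 2.30·[1 − (37.958·0.51079 − 22.817·0.32707)/(15.141)] = 2.30·0.21235 = 0.48840 mg/L.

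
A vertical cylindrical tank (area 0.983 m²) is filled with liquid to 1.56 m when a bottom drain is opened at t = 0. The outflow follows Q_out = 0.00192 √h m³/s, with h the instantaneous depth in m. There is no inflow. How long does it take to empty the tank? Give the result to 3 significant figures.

With no inflow, A dh/dt = −0.00192 √h.
∫ h^(−1/2) dh = −(0.00192/A) ∫ dt, giving 2√h = 2√h₀ − (0.00192/A) t.
Tank is empty when √h = 0: t_empty = 2A√h₀/0.00192.
t_empty = 2·0.983·√1.56/0.00192 = 1.9660·1.2490/0.00192 = 1278.9 s.

1280 s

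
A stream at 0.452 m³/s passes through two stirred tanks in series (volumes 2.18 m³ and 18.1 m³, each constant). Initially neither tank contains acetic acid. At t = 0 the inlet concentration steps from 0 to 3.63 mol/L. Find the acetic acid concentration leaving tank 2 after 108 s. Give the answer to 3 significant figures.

Each tank obeys Vᵢ dCᵢ/dt = Q(Cᵢ₋₁ − Cᵢ), so τᵢ = Vᵢ/Q.
τ₁ = 2.18/0.452 = 4.8230 s; τ₂ = 18.1/0.452 = 40.044 s.
Tank 1: C₁ = C_in(1 − e^(−t/τ₁)). Tank 2 (τ₁ ≠ τ₂): C₂ = C_in[1 − (τ₁ e^(−t/τ₁) − τ₂ e^(−t/τ₂))/(τ₁ − τ₂)].
At t = 108: e^(−t/τ₁) = 1.8836e-10, e^(−t/τ₂) = 0.067406.
C₂ = 3.63·[1 − (4.8230·1.8836e-10 − 40.044·0.067406)/(-35.221)] = 3.63·0.92336 = 3.3518 mol/L.

3.35 mol/L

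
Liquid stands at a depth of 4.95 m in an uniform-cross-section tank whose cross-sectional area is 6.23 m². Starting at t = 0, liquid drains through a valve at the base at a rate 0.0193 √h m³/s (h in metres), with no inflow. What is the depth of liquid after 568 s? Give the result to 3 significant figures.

1.81 m

A dh/dt = −Q_out = −0.0193 √h.
∫ h^(−1/2) dh = −(0.0193/A) ∫ dt, giving 2√h = 2√h₀ − (0.0193/A) t.
√h = √4.95 − 0.0193·568/(2·6.23) = 2.2249 − 0.87981 = 1.3451.
h = 1.3451² = 1.8092 m.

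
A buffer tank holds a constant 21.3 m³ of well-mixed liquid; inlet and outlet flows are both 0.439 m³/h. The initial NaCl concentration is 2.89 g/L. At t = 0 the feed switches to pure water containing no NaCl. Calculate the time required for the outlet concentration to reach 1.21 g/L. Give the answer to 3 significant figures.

Species balance: V dC/dt = Q(C_in − C) ⇒ τ = V/Q = 48.519 h.
C(t) = C_in + (C₀ − C_in) e^(−t/τ). Set C = 1.21 and solve for t:
e^(−t/τ) = (C − C_in)/(C₀ − C_in) = (1.21 − 0)/(2.89 − 0) = 0.41869
t = −τ ln(…) = 48.519 × 0.87064 = 42.243 h.

42.2 h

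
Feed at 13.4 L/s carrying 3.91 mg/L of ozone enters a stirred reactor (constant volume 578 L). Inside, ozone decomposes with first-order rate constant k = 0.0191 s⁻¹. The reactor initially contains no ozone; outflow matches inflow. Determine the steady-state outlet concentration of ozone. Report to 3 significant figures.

2.14 mg/L

Species balance: V dC/dt = Q C_in − Q C − k V C.
Steady state (dC/dt = 0): C_ss = Q C_in/(Q + kV) = C_in/(1 + kV/Q).
C_ss = 13.4·3.91/(13.4 + 0.0191·578) = 52.394/24.440 = 2.1438 mg/L.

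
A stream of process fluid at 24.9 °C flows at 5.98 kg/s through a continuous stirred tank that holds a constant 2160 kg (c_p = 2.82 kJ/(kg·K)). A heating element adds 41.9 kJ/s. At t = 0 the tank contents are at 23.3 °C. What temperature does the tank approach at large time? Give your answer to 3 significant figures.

Heat balance on the well-mixed liquid: M c_p dT/dt = ṁ c_p (T_in − T) + 41.9.
At steady state dT/dt = 0 ⇒ T_ss = T_in + Q̇/(ṁ c_p) = 24.9 + 41.9/(5.98·2.82) = 27.385 °C.

27.4 °C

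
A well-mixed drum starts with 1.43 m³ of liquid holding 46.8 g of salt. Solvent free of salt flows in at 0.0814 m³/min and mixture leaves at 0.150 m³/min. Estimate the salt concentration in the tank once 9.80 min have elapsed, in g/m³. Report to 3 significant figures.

Total volume: dV/dt = Q_in − Q_out = -0.068600 m³/min, so V(t) = 1.43 − 0.068600 t and V(9.80) = 0.75772 m³.
Species balance (pure solvent in): dm/dt = −Q_out · m/V(t).
Separate: dm/m = −Q_out dt/V(t) ⇒ ln(m/m₀) = −(Q_out/(Q_in−Q_out)) ln(V/V₀).
m = m₀ (V₀/V)^(Q_out/(Q_in−Q_out)) = 46.8 × (1.43/0.75772)^(-2.1866) = 11.671 g.
C = m/V = 11.671/0.75772 = 15.403 g/m³.

15.4 g/m³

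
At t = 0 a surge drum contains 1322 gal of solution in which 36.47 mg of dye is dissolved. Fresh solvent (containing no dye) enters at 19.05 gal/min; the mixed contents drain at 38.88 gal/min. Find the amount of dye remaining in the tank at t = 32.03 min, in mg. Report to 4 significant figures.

Total volume: dV/dt = Q_in − Q_out = -19.8300 gal/min, so V(t) = 1322 − 19.8300 t and V(32.03) = 686.845 gal.
Solute balance: dm/dt = 0 − Q_out C = −Q_out m/V(t).
dm/m = −Q_out dt/(V₀ − 19.8300 t); integrating gives ln(m/m₀) = −(Q_out/(Q_in−Q_out)) ln(V/V₀).
m = m₀ (V₀/V)^(Q_out/(Q_in−Q_out)) = 36.47 × (1322/686.845)^(-1.96067) = 10.1013 mg.

10.10 mg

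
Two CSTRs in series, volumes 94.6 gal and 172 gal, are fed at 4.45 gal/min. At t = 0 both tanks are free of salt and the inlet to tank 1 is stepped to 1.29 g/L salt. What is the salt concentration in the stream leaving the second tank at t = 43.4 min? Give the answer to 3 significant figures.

Time constants: τᵢ = Vᵢ/Q for each well-mixed tank.
τ₁ = 94.6/4.45 = 21.258 min; τ₂ = 172/4.45 = 38.652 min.
Tank 1: C₁ = C_in(1 − e^(−t/τ₁)). Tank 2 (τ₁ ≠ τ₂): C₂ = C_in[1 − (τ₁ e^(−t/τ₁) − τ₂ e^(−t/τ₂))/(τ₁ − τ₂)].
At t = 43.4: e^(−t/τ₁) = 0.12983, e^(−t/τ₂) = 0.32535.
C₂ = 1.29·[1 − (21.258·0.12983 − 38.652·0.32535)/(-17.393)] = 1.29·0.43568 = 0.56202 g/L.

0.562 g/L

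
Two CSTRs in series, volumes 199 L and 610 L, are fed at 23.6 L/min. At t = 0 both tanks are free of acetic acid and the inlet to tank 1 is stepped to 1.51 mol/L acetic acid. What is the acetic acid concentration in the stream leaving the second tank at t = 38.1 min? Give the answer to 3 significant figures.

Each tank obeys Vᵢ dCᵢ/dt = Q(Cᵢ₋₁ − Cᵢ), so τᵢ = Vᵢ/Q.
τ₁ = 199/23.6 = 8.4322 min; τ₂ = 610/23.6 = 25.847 min.
Tank 1: C₁ = C_in(1 − e^(−t/τ₁)). Tank 2 (τ₁ ≠ τ₂): C₂ = C_in[1 − (τ₁ e^(−t/τ₁) − τ₂ e^(−t/τ₂))/(τ₁ − τ₂)].
At t = 38.1: e^(−t/τ₁) = 0.010907, e^(−t/τ₂) = 0.22900.
C₂ = 1.51·[1 − (8.4322·0.010907 − 25.847·0.22900)/(-17.415)] = 1.51·0.66540 = 1.0048 mol/L.

1.00 mol/L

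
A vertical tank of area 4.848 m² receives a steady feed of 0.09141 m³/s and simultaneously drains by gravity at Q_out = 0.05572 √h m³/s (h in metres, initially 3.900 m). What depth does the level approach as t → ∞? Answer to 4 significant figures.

Mass balance (ρ constant): A dh/dt = Q_in − 0.05572 √h. At steady state dh/dt = 0:
Q_in = 0.05572 √h_ss ⇒ √h_ss = 0.09141/0.05572 = 1.64052.
h_ss = 1.64052² = 2.69132 m. (Since h₀ = 3.900 m > h_ss, the level will fall toward this value.)

2.691 m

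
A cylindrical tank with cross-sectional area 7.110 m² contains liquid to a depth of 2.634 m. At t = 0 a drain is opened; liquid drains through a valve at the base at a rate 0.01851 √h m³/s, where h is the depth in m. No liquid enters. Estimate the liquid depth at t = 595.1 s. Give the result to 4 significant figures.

0.7197 m

A dh/dt = −Q_out = −0.01851 √h.
Separate and integrate: 2(√h − √h₀) = −(0.01851/A) t.
√h = √2.634 − 0.01851·595.1/(2·7.110) = 1.62296 − 0.774634 = 0.848326.
h = 0.848326² = 0.719657 m.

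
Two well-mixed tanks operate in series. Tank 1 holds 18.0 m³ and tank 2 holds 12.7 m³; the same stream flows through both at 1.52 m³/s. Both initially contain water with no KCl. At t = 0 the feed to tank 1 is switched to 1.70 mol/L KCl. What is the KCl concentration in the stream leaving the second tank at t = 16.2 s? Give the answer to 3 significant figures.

0.816 mol/L

Each tank obeys Vᵢ dCᵢ/dt = Q(Cᵢ₋₁ − Cᵢ), so τᵢ = Vᵢ/Q.
τ₁ = 18.0/1.52 = 11.842 s; τ₂ = 12.7/1.52 = 8.3553 s.
Tank 1: C₁ = C_in(1 − e^(−t/τ₁)). Tank 2 (τ₁ ≠ τ₂): C₂ = C_in[1 − (τ₁ e^(−t/τ₁) − τ₂ e^(−t/τ₂))/(τ₁ − τ₂)].
At t = 16.2: e^(−t/τ₁) = 0.25462, e^(−t/τ₂) = 0.14386.
C₂ = 1.70·[1 − (11.842·0.25462 − 8.3553·0.14386)/(3.4868)] = 1.70·0.47999 = 0.81599 mol/L.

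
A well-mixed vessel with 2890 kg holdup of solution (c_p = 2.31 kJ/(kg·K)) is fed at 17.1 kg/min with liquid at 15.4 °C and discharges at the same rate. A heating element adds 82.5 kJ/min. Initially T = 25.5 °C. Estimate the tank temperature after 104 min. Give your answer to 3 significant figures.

First-law balance (no shaft work): M c_p dT/dt = ṁ c_p (T_in − T) + 82.5.
Rearrange: dT/dt = (T_ss − T)/τ with τ = M/ṁ = 169.01 min and T_ss = T_in + Q̇/(ṁ c_p) = 17.489 °C.
This is linear first-order; T(t) = T_ss + (T₀ − T_ss) e^(−t/τ).
T(104) = 17.489 + (8.0114)·e^(−104/169.01) = 17.489 + (8.0114)·0.54044 = 21.818 °C.

21.8 °C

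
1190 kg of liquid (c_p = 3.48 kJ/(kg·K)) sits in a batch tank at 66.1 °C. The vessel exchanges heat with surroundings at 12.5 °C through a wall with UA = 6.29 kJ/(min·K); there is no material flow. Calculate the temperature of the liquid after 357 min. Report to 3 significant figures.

M c_p dT/dt = −UA(T − T_amb).
dT/dt = (T_ss − T)/τ with T_ss = T_amb = 12.500 °C, τ = M c_p/UA = 1190·3.48/6.29 = 658.38 min.
Integrating: T(t) = T_ss + (T₀ − T_ss) e^(−t/τ).
T(357) = 12.500 + (53.600)·0.58144 = 43.665 °C.

43.7 °C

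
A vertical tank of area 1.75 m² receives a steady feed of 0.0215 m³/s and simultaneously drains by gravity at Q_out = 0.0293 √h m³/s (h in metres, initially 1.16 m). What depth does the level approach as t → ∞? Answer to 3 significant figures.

0.538 m

Level balance: A dh/dt = 0.0215 − 0.0293 √h. Setting dh/dt = 0:
Q_in = 0.0293 √h_ss ⇒ √h_ss = 0.0215/0.0293 = 0.73379.
h_ss = 0.73379² = 0.53845 m. (Since h₀ = 1.16 m > h_ss, the level will fall toward this value.)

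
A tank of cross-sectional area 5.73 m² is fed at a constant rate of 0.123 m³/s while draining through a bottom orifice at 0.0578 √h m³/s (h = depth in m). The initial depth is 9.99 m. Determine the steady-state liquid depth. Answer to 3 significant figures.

Unsteady balance on liquid volume: A dh/dt = Q_in − 0.0578 √h. At steady state dh/dt = 0:
Q_in = 0.0578 √h_ss ⇒ √h_ss = 0.123/0.0578 = 2.1280.
h_ss = 2.1280² = 4.5285 m. (Since h₀ = 9.99 m > h_ss, the level will fall toward this value.)

4.53 m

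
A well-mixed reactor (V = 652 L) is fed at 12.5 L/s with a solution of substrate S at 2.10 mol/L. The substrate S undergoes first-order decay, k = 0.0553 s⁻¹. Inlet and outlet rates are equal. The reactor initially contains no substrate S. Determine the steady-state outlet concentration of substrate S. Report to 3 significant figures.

0.541 mol/L

V dC/dt = Q(C_in − C) − k V C.
At steady state: 0 = Q C_in − (Q + kV) C_ss, so C_ss = Q C_in/(Q + kV).
C_ss = 12.5·2.10/(12.5 + 0.0553·652) = 26.250/48.556 = 0.54062 mol/L.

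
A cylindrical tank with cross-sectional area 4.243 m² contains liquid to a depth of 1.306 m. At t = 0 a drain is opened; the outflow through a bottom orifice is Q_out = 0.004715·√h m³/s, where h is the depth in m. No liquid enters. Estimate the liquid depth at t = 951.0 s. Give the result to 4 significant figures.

0.3775 m

With no inflow, A dh/dt = −0.004715 √h.
∫ h^(−1/2) dh = −(0.004715/A) ∫ dt, giving 2√h = 2√h₀ − (0.004715/A) t.
√h = √1.306 − 0.004715·951.0/(2·4.243) = 1.14280 − 0.528396 = 0.614408.
h = 0.614408² = 0.377497 m.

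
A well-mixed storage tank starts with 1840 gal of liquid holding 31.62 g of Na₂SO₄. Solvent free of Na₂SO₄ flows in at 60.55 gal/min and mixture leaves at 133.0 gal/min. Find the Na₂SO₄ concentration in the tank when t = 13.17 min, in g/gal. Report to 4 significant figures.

0.009329 g/gal

Let m(t) be the amount of Na₂SO₄. Volume: V(t) = V₀ + (Q_in − Q_out) t = 1840 − 72.4500 t; V(13.17) = 885.833 gal.
Solute balance: dm/dt = 0 − Q_out C = −Q_out m/V(t).
dm/m = −Q_out dt/(V₀ − 72.4500 t); integrating gives ln(m/m₀) = −(Q_out/(Q_in−Q_out)) ln(V/V₀).
m = m₀ (V₀/V)^(Q_out/(Q_in−Q_out)) = 31.62 × (1840/885.833)^(-1.83575) = 8.26370 g.
C = m/V = 8.26370/885.833 = 0.00932873 g/gal.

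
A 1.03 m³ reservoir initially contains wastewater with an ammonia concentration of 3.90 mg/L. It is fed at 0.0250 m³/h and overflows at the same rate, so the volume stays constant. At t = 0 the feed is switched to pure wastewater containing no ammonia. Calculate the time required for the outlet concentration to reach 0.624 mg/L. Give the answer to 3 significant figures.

75.5 h

Species balance on the tank: V dC/dt = Q(C_in − C), so τ = V/Q = 41.200 h.
C(t) = C_in + (C₀ − C_in) e^(−t/τ). Set C = 0.624 and solve for t:
e^(−t/τ) = (C − C_in)/(C₀ − C_in) = (0.624 − 0)/(3.90 − 0) = 0.16000
t = −τ ln(…) = 41.200 × 1.8326 = 75.502 h.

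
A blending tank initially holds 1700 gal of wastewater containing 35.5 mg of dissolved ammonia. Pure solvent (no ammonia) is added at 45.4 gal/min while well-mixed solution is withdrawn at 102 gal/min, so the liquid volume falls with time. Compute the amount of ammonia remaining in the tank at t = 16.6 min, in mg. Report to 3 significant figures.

Total volume: dV/dt = Q_in − Q_out = -56.600 gal/min, so V(t) = 1700 − 56.600 t and V(16.6) = 760.44 gal.
No ammonia enters, so dm/dt = −Q_out · (m/V).
dm/m = −Q_out dt/(V₀ − 56.600 t); integrating gives ln(m/m₀) = −(Q_out/(Q_in−Q_out)) ln(V/V₀).
m = m₀ (V₀/V)^(Q_out/(Q_in−Q_out)) = 35.5 × (1700/760.44)^(-1.8021) = 8.3291 mg.

8.33 mg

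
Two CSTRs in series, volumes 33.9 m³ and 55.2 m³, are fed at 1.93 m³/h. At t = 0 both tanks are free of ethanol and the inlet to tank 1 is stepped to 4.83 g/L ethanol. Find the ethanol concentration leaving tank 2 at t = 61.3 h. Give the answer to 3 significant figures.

3.60 g/L

Each tank obeys Vᵢ dCᵢ/dt = Q(Cᵢ₋₁ − Cᵢ), so τᵢ = Vᵢ/Q.
τ₁ = 33.9/1.93 = 17.565 h; τ₂ = 55.2/1.93 = 28.601 h.
Tank 1: C₁ = C_in(1 − e^(−t/τ₁)). Tank 2 (τ₁ ≠ τ₂): C₂ = C_in[1 − (τ₁ e^(−t/τ₁) − τ₂ e^(−t/τ₂))/(τ₁ − τ₂)].
At t = 61.3: e^(−t/τ₁) = 0.030503, e^(−t/τ₂) = 0.11727.
C₂ = 4.83·[1 − (17.565·0.030503 − 28.601·0.11727)/(-11.036)] = 4.83·0.74464 = 3.5966 g/L.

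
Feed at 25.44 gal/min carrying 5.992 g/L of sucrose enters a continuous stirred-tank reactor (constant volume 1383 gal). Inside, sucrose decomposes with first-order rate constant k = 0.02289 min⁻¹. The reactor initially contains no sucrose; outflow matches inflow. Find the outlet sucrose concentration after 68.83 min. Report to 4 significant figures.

2.514 g/L

Species balance: V dC/dt = Q C_in − Q C − k V C.
dC/dt = (Q/V) C_in − (Q/V + k) C; effective rate a = Q/V + k = 0.0183948 + 0.02289 = 0.0412848 min⁻¹.
C_ss = Q C_in/(Q + kV) = 2.66979 g/L; C(t) = C_ss + (C₀ − C_ss) e^(−a t).
C(68.83) = 2.66979 + (-2.66979)·e^(−0.0412848·68.83) = 2.66979 + (-2.66979)·0.0583304 = 2.51406 g/L.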